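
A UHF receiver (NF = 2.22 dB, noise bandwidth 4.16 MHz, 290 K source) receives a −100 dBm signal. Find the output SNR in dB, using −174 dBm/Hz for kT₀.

5.6 dB

Noise floor: N = −174 + 10 log₁₀(B) + NF
10 log₁₀(4.16×10⁶) = 66.19 dB
N = −174 + 66.19 + 2.22 = −105.59 dBm
SNR = P_sig − N = −100 − (−105.59) = 5.59 dB → 5.6 dB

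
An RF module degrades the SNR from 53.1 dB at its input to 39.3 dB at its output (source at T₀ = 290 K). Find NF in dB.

NF (dB) = SNR_in(dB) − SNR_out(dB) when the source is at T₀
NF = 53.1 − 39.3 = 13.8 dB

13.8 dB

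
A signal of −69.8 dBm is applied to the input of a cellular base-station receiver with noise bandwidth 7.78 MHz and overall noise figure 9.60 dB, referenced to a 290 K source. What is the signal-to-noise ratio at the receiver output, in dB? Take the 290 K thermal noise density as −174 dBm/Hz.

Noise floor: N = −174 + 10 log₁₀(B) + NF
10 log₁₀(7.78×10⁶) = 68.91 dB
N = −174 + 68.91 + 9.60 = −95.49 dBm
SNR = P_sig − N = −69.8 − (−95.49) = 25.69 dB → 25.7 dB

25.7 dB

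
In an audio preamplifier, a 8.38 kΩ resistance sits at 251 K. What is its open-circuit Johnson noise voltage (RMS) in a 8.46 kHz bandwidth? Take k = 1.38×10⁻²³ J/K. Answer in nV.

991 nV

V_n = √(4kTRB)
4kTRB = 4 × 1.38×10⁻²³ × 251 × 8.38×10³ × 8.46×10³ = 9.82×10⁻¹³ V²
V_n = √(9.82×10⁻¹³) = 9.91×10⁻⁷ V = 991 nV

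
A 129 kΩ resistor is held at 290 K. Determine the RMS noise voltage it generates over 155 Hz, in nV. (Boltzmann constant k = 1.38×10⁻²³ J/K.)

V_n = √(4kTRB)
4kTRB = 4 × 1.38×10⁻²³ × 290 × 1.29×10⁵ × 1.55×10² = 3.20×10⁻¹³ V²
V_n = √(3.20×10⁻¹³) = 5.66×10⁻⁷ V = 566 nV

566 nV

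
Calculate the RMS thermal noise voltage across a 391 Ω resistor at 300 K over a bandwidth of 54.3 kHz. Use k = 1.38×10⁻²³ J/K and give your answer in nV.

593 nV

V_n = √(4kTRB)
4kTRB = 4 × 1.38×10⁻²³ × 300 × 3.91×10² × 5.43×10⁴ = 3.52×10⁻¹³ V²
V_n = √(3.52×10⁻¹³) = 5.93×10⁻⁷ V = 593 nV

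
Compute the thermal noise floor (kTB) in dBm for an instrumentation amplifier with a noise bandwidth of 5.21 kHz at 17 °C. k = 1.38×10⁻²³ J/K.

−136.8 dBm

T = 17 °C + 273.15 = 290.15 K
P_n = kTB = 1.38×10⁻²³ × 290.15 × 5.21×10³ = 2.09×10⁻¹⁷ W
In dBm: 10 log₁₀(2.09×10⁻¹⁷ / 10⁻³) = −136.8 dBm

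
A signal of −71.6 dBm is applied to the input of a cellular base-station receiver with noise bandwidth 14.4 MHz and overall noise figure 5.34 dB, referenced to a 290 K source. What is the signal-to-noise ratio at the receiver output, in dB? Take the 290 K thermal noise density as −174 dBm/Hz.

Noise floor: N = −174 + 10 log₁₀(B) + NF
10 log₁₀(1.44×10⁷) = 71.58 dB
N = −174 + 71.58 + 5.34 = −97.08 dBm
SNR = P_sig − N = −71.6 − (−97.08) = 25.48 dB → 25.5 dB

25.5 dB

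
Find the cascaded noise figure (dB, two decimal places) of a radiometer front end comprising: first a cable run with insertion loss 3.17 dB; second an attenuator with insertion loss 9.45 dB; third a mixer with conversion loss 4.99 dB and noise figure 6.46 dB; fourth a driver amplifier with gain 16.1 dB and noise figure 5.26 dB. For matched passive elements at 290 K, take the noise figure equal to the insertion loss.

23.36 dB

Convert to linear (a loss of L dB is a gain of −L dB): F_i = 10^(NF_i/10), G_i = 10^(G_i,dB/10)
  Stage 1: F_1 = 10^(3.17/10) = 2.075, G_1 = 10^(−3.17/10) = 0.4819
  Stage 2: F_2 = 10^(9.45/10) = 8.810, G_2 = 10^(−9.45/10) = 0.1135
  Stage 3: F_3 = 10^(6.46/10) = 4.426, G_3 = 10^(−4.99/10) = 0.3170
  Stage 4: F_4 = 10^(5.26/10) = 3.357, G_4 = 10^(16.1/10) = 40.74
Friis cascade:
  F = 2.075 + (8.810 − 1)/0.4819 + (4.426 − 1)/0.05470 + (3.357 − 1)/0.01734 = 216.9
NF = 10 log₁₀(216.9) = 23.36 dB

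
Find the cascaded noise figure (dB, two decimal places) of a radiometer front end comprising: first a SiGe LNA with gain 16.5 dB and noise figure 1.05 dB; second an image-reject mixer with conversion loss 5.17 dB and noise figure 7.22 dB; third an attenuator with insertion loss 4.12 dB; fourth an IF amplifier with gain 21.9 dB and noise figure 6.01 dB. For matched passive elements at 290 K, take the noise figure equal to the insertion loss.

3.13 dB

Convert to linear (a loss of L dB is a gain of −L dB): F_i = 10^(NF_i/10), G_i = 10^(G_i,dB/10)
  Stage 1: F_1 = 10^(1.05/10) = 1.274, G_1 = 10^(16.5/10) = 44.67
  Stage 2: F_2 = 10^(7.22/10) = 5.272, G_2 = 10^(−5.17/10) = 0.3041
  Stage 3: F_3 = 10^(4.12/10) = 2.582, G_3 = 10^(−4.12/10) = 0.3873
  Stage 4: F_4 = 10^(6.01/10) = 3.990, G_4 = 10^(21.9/10) = 154.9
Friis cascade:
  F = 1.274 + (5.272 − 1)/44.67 + (2.582 − 1)/13.58 + (3.990 − 1)/5.260 = 2.054
NF = 10 log₁₀(2.054) = 3.13 dB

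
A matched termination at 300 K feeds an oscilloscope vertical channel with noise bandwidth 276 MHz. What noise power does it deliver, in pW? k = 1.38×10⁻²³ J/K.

1.14 pW

P_n = kTB = 1.38×10⁻²³ × 300 × 2.76×10⁸ = 1.14×10⁻¹² W = 1.14 pW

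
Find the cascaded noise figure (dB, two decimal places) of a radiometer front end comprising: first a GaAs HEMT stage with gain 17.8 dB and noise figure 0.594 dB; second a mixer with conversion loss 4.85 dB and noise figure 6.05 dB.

0.78 dB

Convert to linear (a loss of L dB is a gain of −L dB): F_i = 10^(NF_i/10), G_i = 10^(G_i,dB/10)
  Stage 1: F_1 = 10^(0.594/10) = 1.147, G_1 = 10^(17.8/10) = 60.26
  Stage 2: F_2 = 10^(6.05/10) = 4.027, G_2 = 10^(−4.85/10) = 0.3273
Friis cascade:
  F = 1.147 + (4.027 − 1)/60.26 = 1.197
NF = 10 log₁₀(1.197) = 0.78 dB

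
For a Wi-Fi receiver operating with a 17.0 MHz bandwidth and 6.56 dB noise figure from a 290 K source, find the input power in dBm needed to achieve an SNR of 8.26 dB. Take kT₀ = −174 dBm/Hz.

−86.9 dBm

Sensitivity = −174 + 10 log₁₀(B) + NF + SNR_min
= −174 + 72.3 + 6.56 + 8.26
= −86.88 dBm → −86.9 dBm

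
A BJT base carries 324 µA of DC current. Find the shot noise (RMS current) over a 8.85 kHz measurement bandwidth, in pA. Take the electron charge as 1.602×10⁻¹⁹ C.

I_n = √(2qI·B)
2qI·B = 2 × 1.602×10⁻¹⁹ × 3.24×10⁻⁴ × 8.85×10³ = 9.19×10⁻¹⁹ A²
I_n = √(9.19×10⁻¹⁹) = 9.58×10⁻¹⁰ A = 958 pA

958 pA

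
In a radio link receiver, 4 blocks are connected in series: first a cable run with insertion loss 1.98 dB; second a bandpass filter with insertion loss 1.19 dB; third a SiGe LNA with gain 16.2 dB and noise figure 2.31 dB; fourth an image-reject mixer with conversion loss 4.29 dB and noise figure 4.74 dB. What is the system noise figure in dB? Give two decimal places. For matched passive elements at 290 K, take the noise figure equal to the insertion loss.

5.60 dB

Convert to linear (a loss of L dB is a gain of −L dB): F_i = 10^(NF_i/10), G_i = 10^(G_i,dB/10)
  Stage 1: F_1 = 10^(1.98/10) = 1.578, G_1 = 10^(−1.98/10) = 0.6339
  Stage 2: F_2 = 10^(1.19/10) = 1.315, G_2 = 10^(−1.19/10) = 0.7603
  Stage 3: F_3 = 10^(2.31/10) = 1.702, G_3 = 10^(16.2/10) = 41.69
  Stage 4: F_4 = 10^(4.74/10) = 2.979, G_4 = 10^(−4.29/10) = 0.3724
Friis cascade:
  F = 1.578 + (1.315 − 1)/0.6339 + (1.702 − 1)/0.4819 + (2.979 − 1)/20.09 = 3.630
NF = 10 log₁₀(3.630) = 5.60 dB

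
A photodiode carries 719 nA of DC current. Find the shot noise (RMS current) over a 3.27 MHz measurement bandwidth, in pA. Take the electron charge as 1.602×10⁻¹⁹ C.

I_n = √(2qI·B)
2qI·B = 2 × 1.602×10⁻¹⁹ × 7.19×10⁻⁷ × 3.27×10⁶ = 7.53×10⁻¹⁹ A²
I_n = √(7.53×10⁻¹⁹) = 8.68×10⁻¹⁰ A = 868 pA

868 pA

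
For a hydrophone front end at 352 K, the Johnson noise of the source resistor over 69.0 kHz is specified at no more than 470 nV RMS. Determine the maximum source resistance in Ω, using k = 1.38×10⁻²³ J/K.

Johnson–Nyquist: V_n = √(4kTRB) ⇒ R = V_n² / (4kTB)
4kTB = 4 × 1.38×10⁻²³ × 352 × 6.90×10⁴ = 1.34×10⁻¹⁵
R = (4.70×10⁻⁷)² / 1.34×10⁻¹⁵ = 1.65×10² Ω = 165 Ω

165 Ω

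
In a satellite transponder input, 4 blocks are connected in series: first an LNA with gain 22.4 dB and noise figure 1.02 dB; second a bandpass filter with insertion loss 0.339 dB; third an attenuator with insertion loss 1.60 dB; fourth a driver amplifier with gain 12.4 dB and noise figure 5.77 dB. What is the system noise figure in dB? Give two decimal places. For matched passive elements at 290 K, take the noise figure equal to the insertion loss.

1.12 dB

Convert to linear (a loss of L dB is a gain of −L dB): F_i = 10^(NF_i/10), G_i = 10^(G_i,dB/10)
  Stage 1: F_1 = 10^(1.02/10) = 1.265, G_1 = 10^(22.4/10) = 173.8
  Stage 2: F_2 = 10^(0.339/10) = 1.081, G_2 = 10^(−0.339/10) = 0.9249
  Stage 3: F_3 = 10^(1.60/10) = 1.445, G_3 = 10^(−1.60/10) = 0.6918
  Stage 4: F_4 = 10^(5.77/10) = 3.776, G_4 = 10^(12.4/10) = 17.38
Friis cascade:
  F = 1.265 + (1.081 − 1)/173.8 + (1.445 − 1)/160.7 + (3.776 − 1)/111.2 = 1.293
NF = 10 log₁₀(1.293) = 1.12 dB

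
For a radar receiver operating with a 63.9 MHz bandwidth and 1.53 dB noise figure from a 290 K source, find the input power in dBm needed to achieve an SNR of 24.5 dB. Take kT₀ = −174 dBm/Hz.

Sensitivity = −174 + 10 log₁₀(B) + NF + SNR_min
= −174 + 78.06 + 1.53 + 24.5
= −69.91 dBm → −69.9 dBm

−69.9 dBm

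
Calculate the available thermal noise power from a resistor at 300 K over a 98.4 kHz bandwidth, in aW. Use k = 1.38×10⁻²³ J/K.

407 aW

P_n = kTB = 1.38×10⁻²³ × 300 × 9.84×10⁴ = 4.07×10⁻¹⁶ W = 407 aW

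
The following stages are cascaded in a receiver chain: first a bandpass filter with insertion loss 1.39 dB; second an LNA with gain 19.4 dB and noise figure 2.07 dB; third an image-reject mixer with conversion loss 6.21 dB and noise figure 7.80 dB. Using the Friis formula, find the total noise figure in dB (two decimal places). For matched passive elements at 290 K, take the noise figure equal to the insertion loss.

3.61 dB

Convert to linear (a loss of L dB is a gain of −L dB): F_i = 10^(NF_i/10), G_i = 10^(G_i,dB/10)
  Stage 1: F_1 = 10^(1.39/10) = 1.377, G_1 = 10^(−1.39/10) = 0.7261
  Stage 2: F_2 = 10^(2.07/10) = 1.611, G_2 = 10^(19.4/10) = 87.10
  Stage 3: F_3 = 10^(7.80/10) = 6.026, G_3 = 10^(−6.21/10) = 0.2393
Friis cascade:
  F = 1.377 + (1.611 − 1)/0.7261 + (6.026 − 1)/63.24 = 2.298
NF = 10 log₁₀(2.298) = 3.61 dB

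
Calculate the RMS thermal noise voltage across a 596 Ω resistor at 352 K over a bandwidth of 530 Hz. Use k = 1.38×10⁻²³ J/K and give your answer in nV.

78.3 nV

V_n = √(4kTRB)
4kTRB = 4 × 1.38×10⁻²³ × 352 × 5.96×10² × 5.30×10² = 6.14×10⁻¹⁵ V²
V_n = √(6.14×10⁻¹⁵) = 7.83×10⁻⁸ V = 78.3 nV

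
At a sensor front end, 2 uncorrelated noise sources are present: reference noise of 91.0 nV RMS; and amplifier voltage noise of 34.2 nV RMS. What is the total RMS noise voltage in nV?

97.2 nV

Uncorrelated sources add in power (mean-square): V_tot = √(ΣV_i²)
V_tot = √[(9.10×10⁻⁸)² + (3.42×10⁻⁸)²] = 9.72×10⁻⁸ V = 97.2 nV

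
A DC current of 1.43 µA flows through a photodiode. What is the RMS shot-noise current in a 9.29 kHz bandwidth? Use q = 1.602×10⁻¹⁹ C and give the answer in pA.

I_n = √(2qI·B)
2qI·B = 2 × 1.602×10⁻¹⁹ × 1.43×10⁻⁶ × 9.29×10³ = 4.26×10⁻²¹ A²
I_n = √(4.26×10⁻²¹) = 6.52×10⁻¹¹ A = 65.2 pA

65.2 pA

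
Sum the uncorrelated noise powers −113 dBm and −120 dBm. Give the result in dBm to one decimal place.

Convert to linear, add, convert back:
P₁ = 5.01×10⁻¹⁵ W, P₂ = 1.00×10⁻¹⁵ W
P_tot = 6.01×10⁻¹⁵ W → 10 log₁₀(P_tot / 10⁻³) = −112.2 dBm

−112.2 dBm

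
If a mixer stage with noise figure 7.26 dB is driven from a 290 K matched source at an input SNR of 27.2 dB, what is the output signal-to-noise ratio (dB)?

By definition F = SNR_in/SNR_out, so in dB: SNR_out = SNR_in − NF
SNR_out = 27.2 − 7.26 = 19.94 dB

19.94 dB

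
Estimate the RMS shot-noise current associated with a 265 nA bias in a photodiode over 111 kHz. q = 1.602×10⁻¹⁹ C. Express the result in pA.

97.1 pA

I_n = √(2qI·B)
2qI·B = 2 × 1.602×10⁻¹⁹ × 2.65×10⁻⁷ × 1.11×10⁵ = 9.42×10⁻²¹ A²
I_n = √(9.42×10⁻²¹) = 9.71×10⁻¹¹ A = 97.1 pA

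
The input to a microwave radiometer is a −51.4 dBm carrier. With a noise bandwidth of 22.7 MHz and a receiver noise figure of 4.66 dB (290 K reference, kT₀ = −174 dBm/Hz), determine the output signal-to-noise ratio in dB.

44.4 dB

Noise floor: N = −174 + 10 log₁₀(B) + NF
10 log₁₀(2.27×10⁷) = 73.56 dB
N = −174 + 73.56 + 4.66 = −95.78 dBm
SNR = P_sig − N = −51.4 − (−95.78) = 44.38 dB → 44.4 dB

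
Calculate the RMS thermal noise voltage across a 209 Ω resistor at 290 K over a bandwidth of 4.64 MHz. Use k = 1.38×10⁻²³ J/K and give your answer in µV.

3.94 µV

V_n = √(4kTRB)
4kTRB = 4 × 1.38×10⁻²³ × 290 × 2.09×10² × 4.64×10⁶ = 1.55×10⁻¹¹ V²
V_n = √(1.55×10⁻¹¹) = 3.94×10⁻⁶ V = 3.94 µV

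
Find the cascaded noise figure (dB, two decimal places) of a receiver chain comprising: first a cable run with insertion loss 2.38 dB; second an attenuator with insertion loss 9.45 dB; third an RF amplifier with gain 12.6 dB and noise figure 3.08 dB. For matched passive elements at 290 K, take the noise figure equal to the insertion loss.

Convert to linear (a loss of L dB is a gain of −L dB): F_i = 10^(NF_i/10), G_i = 10^(G_i,dB/10)
  Stage 1: F_1 = 10^(2.38/10) = 1.730, G_1 = 10^(−2.38/10) = 0.5781
  Stage 2: F_2 = 10^(9.45/10) = 8.810, G_2 = 10^(−9.45/10) = 0.1135
  Stage 3: F_3 = 10^(3.08/10) = 2.032, G_3 = 10^(12.6/10) = 18.20
Friis cascade:
  F = 1.730 + (8.810 − 1)/0.5781 + (2.032 − 1)/0.06561 = 30.97
NF = 10 log₁₀(30.97) = 14.91 dB

14.91 dB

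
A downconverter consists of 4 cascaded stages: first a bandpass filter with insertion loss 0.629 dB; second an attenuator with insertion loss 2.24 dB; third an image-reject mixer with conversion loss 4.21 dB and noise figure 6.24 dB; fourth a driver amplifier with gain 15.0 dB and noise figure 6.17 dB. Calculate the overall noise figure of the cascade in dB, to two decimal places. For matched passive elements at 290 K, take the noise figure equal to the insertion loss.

Convert to linear (a loss of L dB is a gain of −L dB): F_i = 10^(NF_i/10), G_i = 10^(G_i,dB/10)
  Stage 1: F_1 = 10^(0.629/10) = 1.156, G_1 = 10^(−0.629/10) = 0.8652
  Stage 2: F_2 = 10^(2.24/10) = 1.675, G_2 = 10^(−2.24/10) = 0.5970
  Stage 3: F_3 = 10^(6.24/10) = 4.207, G_3 = 10^(−4.21/10) = 0.3793
  Stage 4: F_4 = 10^(6.17/10) = 4.140, G_4 = 10^(15.0/10) = 31.62
Friis cascade:
  F = 1.156 + (1.675 − 1)/0.8652 + (4.207 − 1)/0.5165 + (4.140 − 1)/0.1959 = 24.17
NF = 10 log₁₀(24.17) = 13.83 dB

13.83 dB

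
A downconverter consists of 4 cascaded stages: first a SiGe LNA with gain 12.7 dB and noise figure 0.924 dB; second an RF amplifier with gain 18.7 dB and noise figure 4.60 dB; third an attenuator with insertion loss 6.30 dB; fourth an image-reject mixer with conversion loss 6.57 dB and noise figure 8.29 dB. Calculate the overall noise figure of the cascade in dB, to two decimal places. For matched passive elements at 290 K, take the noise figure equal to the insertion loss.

Convert to linear (a loss of L dB is a gain of −L dB): F_i = 10^(NF_i/10), G_i = 10^(G_i,dB/10)
  Stage 1: F_1 = 10^(0.924/10) = 1.237, G_1 = 10^(12.7/10) = 18.62
  Stage 2: F_2 = 10^(4.60/10) = 2.884, G_2 = 10^(18.7/10) = 74.13
  Stage 3: F_3 = 10^(6.30/10) = 4.266, G_3 = 10^(−6.30/10) = 0.2344
  Stage 4: F_4 = 10^(8.29/10) = 6.745, G_4 = 10^(−6.57/10) = 0.2203
Friis cascade:
  F = 1.237 + (2.884 − 1)/18.62 + (4.266 − 1)/1380 + (6.745 − 1)/323.6 = 1.358
NF = 10 log₁₀(1.358) = 1.33 dB

1.33 dB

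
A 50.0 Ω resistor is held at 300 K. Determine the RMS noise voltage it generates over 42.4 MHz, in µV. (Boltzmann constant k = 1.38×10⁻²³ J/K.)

5.93 µV

V_n = √(4kTRB)
4kTRB = 4 × 1.38×10⁻²³ × 300 × 5.00×10¹ × 4.24×10⁷ = 3.51×10⁻¹¹ V²
V_n = √(3.51×10⁻¹¹) = 5.93×10⁻⁶ V = 5.93 µV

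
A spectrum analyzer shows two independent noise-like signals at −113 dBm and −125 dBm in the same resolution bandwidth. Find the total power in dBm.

Convert to linear, add, convert back:
P₁ = 5.01×10⁻¹⁵ W, P₂ = 3.16×10⁻¹⁶ W
P_tot = 5.33×10⁻¹⁵ W → 10 log₁₀(P_tot / 10⁻³) = −112.7 dBm

−112.7 dBm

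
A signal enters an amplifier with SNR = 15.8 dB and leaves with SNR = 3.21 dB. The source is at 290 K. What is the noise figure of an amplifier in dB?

NF (dB) = SNR_in(dB) − SNR_out(dB) when the source is at T₀
NF = 15.8 − 3.21 = 12.59 dB

12.59 dB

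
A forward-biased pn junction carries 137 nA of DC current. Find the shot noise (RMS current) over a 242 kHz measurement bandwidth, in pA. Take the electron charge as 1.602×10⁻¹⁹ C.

I_n = √(2qI·B)
2qI·B = 2 × 1.602×10⁻¹⁹ × 1.37×10⁻⁷ × 2.42×10⁵ = 1.06×10⁻²⁰ A²
I_n = √(1.06×10⁻²⁰) = 1.03×10⁻¹⁰ A = 103 pA

103 pA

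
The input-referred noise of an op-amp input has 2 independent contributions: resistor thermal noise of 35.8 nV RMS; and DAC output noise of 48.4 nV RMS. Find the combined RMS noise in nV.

Uncorrelated sources add in power (mean-square): V_tot = √(ΣV_i²)
V_tot = √[(3.58×10⁻⁸)² + (4.84×10⁻⁸)²] = 6.02×10⁻⁸ V = 60.2 nV

60.2 nV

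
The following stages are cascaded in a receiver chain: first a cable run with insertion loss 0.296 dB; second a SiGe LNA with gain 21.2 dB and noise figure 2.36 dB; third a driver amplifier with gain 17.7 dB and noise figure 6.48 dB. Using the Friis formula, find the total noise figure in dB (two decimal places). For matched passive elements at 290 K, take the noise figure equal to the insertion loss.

2.72 dB

Convert to linear (a loss of L dB is a gain of −L dB): F_i = 10^(NF_i/10), G_i = 10^(G_i,dB/10)
  Stage 1: F_1 = 10^(0.296/10) = 1.071, G_1 = 10^(−0.296/10) = 0.9341
  Stage 2: F_2 = 10^(2.36/10) = 1.722, G_2 = 10^(21.2/10) = 131.8
  Stage 3: F_3 = 10^(6.48/10) = 4.446, G_3 = 10^(17.7/10) = 58.88
Friis cascade:
  F = 1.071 + (1.722 − 1)/0.9341 + (4.446 − 1)/123.1 = 1.871
NF = 10 log₁₀(1.871) = 2.72 dB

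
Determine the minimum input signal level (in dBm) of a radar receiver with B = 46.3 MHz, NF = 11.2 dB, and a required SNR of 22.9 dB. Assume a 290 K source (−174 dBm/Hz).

Sensitivity = −174 + 10 log₁₀(B) + NF + SNR_min
= −174 + 76.66 + 11.2 + 22.9
= −63.24 dBm → −63.2 dBm

−63.2 dBm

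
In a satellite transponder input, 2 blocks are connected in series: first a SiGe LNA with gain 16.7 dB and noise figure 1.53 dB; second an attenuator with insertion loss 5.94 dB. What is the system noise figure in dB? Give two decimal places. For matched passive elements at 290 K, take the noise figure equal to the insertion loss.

1.72 dB

Convert to linear (a loss of L dB is a gain of −L dB): F_i = 10^(NF_i/10), G_i = 10^(G_i,dB/10)
  Stage 1: F_1 = 10^(1.53/10) = 1.422, G_1 = 10^(16.7/10) = 46.77
  Stage 2: F_2 = 10^(5.94/10) = 3.926, G_2 = 10^(−5.94/10) = 0.2547
Friis cascade:
  F = 1.422 + (3.926 − 1)/46.77 = 1.485
NF = 10 log₁₀(1.485) = 1.72 dB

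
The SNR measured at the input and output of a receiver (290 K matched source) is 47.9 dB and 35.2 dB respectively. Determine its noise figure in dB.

NF (dB) = SNR_in(dB) − SNR_out(dB) when the source is at T₀
NF = 47.9 − 35.2 = 12.7 dB

12.7 dB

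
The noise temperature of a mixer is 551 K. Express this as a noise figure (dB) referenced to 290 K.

F = 1 + T_e/T₀ = 1 + 551/290 = 2.9
NF = 10 log₁₀(2.9) = 4.62 dB

4.62 dB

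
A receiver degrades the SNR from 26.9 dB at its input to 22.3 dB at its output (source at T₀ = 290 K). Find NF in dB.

4.6 dB

NF (dB) = SNR_in(dB) − SNR_out(dB) when the source is at T₀
NF = 26.9 − 22.3 = 4.6 dB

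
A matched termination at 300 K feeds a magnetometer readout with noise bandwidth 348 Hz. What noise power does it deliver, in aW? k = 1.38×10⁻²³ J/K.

1.44 aW

P_n = kTB = 1.38×10⁻²³ × 300 × 3.48×10² = 1.44×10⁻¹⁸ W = 1.44 aW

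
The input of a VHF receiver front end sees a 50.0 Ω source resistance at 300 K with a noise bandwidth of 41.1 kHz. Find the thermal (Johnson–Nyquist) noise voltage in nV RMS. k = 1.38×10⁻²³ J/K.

184 nV

V_n = √(4kTRB)
4kTRB = 4 × 1.38×10⁻²³ × 300 × 5.00×10¹ × 4.11×10⁴ = 3.40×10⁻¹⁴ V²
V_n = √(3.40×10⁻¹⁴) = 1.84×10⁻⁷ V = 184 nV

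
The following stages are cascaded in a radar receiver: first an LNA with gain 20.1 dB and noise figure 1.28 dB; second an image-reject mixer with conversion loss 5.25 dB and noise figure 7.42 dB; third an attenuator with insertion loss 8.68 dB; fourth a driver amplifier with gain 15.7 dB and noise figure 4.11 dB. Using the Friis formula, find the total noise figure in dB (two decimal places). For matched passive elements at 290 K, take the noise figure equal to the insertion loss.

2.96 dB

Convert to linear (a loss of L dB is a gain of −L dB): F_i = 10^(NF_i/10), G_i = 10^(G_i,dB/10)
  Stage 1: F_1 = 10^(1.28/10) = 1.343, G_1 = 10^(20.1/10) = 102.3
  Stage 2: F_2 = 10^(7.42/10) = 5.521, G_2 = 10^(−5.25/10) = 0.2985
  Stage 3: F_3 = 10^(8.68/10) = 7.379, G_3 = 10^(−8.68/10) = 0.1355
  Stage 4: F_4 = 10^(4.11/10) = 2.576, G_4 = 10^(15.7/10) = 37.15
Friis cascade:
  F = 1.343 + (5.521 − 1)/102.3 + (7.379 − 1)/30.55 + (2.576 − 1)/4.140 = 1.977
NF = 10 log₁₀(1.977) = 2.96 dB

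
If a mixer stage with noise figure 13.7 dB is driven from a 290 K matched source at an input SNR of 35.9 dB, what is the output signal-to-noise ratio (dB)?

By definition F = SNR_in/SNR_out, so in dB: SNR_out = SNR_in − NF
SNR_out = 35.9 − 13.7 = 22.2 dB

22.2 dB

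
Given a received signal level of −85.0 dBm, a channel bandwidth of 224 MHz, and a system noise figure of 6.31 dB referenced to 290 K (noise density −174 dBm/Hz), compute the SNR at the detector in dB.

−0.8 dB

Noise floor: N = −174 + 10 log₁₀(B) + NF
10 log₁₀(2.24×10⁸) = 83.5 dB
N = −174 + 83.5 + 6.31 = −84.19 dBm
SNR = P_sig − N = −85.0 − (−84.19) = −0.81 dB → −0.8 dB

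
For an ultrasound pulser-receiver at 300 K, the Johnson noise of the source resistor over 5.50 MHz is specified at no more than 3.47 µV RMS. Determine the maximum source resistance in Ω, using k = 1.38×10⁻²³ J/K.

Johnson–Nyquist: V_n = √(4kTRB) ⇒ R = V_n² / (4kTB)
4kTB = 4 × 1.38×10⁻²³ × 300 × 5.50×10⁶ = 9.11×10⁻¹⁴
R = (3.47×10⁻⁶)² / 9.11×10⁻¹⁴ = 1.32×10² Ω = 132 Ω

132 Ω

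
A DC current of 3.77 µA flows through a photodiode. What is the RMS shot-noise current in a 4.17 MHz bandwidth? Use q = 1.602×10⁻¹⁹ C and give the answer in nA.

I_n = √(2qI·B)
2qI·B = 2 × 1.602×10⁻¹⁹ × 3.77×10⁻⁶ × 4.17×10⁶ = 5.04×10⁻¹⁸ A²
I_n = √(5.04×10⁻¹⁸) = 2.24×10⁻⁹ A = 2.24 nA

2.24 nA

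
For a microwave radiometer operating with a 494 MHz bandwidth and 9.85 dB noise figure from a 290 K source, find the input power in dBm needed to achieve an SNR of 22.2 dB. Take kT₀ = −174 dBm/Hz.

Sensitivity = −174 + 10 log₁₀(B) + NF + SNR_min
= −174 + 86.94 + 9.85 + 22.2
= −55.01 dBm → −55.0 dBm

−55.0 dBm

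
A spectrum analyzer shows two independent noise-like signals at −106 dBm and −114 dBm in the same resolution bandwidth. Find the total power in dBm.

−105.4 dBm

Convert to linear, add, convert back:
P₁ = 2.51×10⁻¹⁴ W, P₂ = 3.98×10⁻¹⁵ W
P_tot = 2.91×10⁻¹⁴ W → 10 log₁₀(P_tot / 10⁻³) = −105.4 dBm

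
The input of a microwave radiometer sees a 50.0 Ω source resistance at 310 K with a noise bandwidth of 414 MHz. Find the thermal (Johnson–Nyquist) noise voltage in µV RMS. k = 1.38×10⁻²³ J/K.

V_n = √(4kTRB)
4kTRB = 4 × 1.38×10⁻²³ × 310 × 5.00×10¹ × 4.14×10⁸ = 3.54×10⁻¹⁰ V²
V_n = √(3.54×10⁻¹⁰) = 1.88×10⁻⁵ V = 18.8 µV

18.8 µV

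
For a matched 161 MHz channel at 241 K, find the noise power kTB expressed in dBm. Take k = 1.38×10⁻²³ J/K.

−92.7 dBm

P_n = kTB = 1.38×10⁻²³ × 241 × 1.61×10⁸ = 5.35×10⁻¹³ W
In dBm: 10 log₁₀(5.35×10⁻¹³ / 10⁻³) = −92.7 dBm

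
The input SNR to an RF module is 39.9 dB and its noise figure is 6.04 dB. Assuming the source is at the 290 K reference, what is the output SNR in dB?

33.86 dB

By definition F = SNR_in/SNR_out, so in dB: SNR_out = SNR_in − NF
SNR_out = 39.9 − 6.04 = 33.86 dB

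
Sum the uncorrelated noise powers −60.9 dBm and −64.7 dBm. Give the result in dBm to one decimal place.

Convert to linear, add, convert back:
P₁ = 8.13×10⁻¹⁰ W, P₂ = 3.39×10⁻¹⁰ W
P_tot = 1.15×10⁻⁹ W → 10 log₁₀(P_tot / 10⁻³) = −59.4 dBm

−59.4 dBm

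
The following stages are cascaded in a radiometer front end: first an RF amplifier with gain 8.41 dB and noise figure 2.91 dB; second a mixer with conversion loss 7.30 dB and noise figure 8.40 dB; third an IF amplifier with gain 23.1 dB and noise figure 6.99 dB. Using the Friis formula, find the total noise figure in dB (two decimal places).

7.71 dB

Convert to linear (a loss of L dB is a gain of −L dB): F_i = 10^(NF_i/10), G_i = 10^(G_i,dB/10)
  Stage 1: F_1 = 10^(2.91/10) = 1.954, G_1 = 10^(8.41/10) = 6.934
  Stage 2: F_2 = 10^(8.40/10) = 6.918, G_2 = 10^(−7.30/10) = 0.1862
  Stage 3: F_3 = 10^(6.99/10) = 5.000, G_3 = 10^(23.1/10) = 204.2
Friis cascade:
  F = 1.954 + (6.918 − 1)/6.934 + (5.000 − 1)/1.291 = 5.906
NF = 10 log₁₀(5.906) = 7.71 dB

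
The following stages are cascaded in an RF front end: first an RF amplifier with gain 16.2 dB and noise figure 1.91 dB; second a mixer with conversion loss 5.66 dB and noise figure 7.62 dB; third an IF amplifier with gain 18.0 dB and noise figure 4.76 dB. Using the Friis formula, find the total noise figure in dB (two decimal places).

2.66 dB

Convert to linear (a loss of L dB is a gain of −L dB): F_i = 10^(NF_i/10), G_i = 10^(G_i,dB/10)
  Stage 1: F_1 = 10^(1.91/10) = 1.552, G_1 = 10^(16.2/10) = 41.69
  Stage 2: F_2 = 10^(7.62/10) = 5.781, G_2 = 10^(−5.66/10) = 0.2716
  Stage 3: F_3 = 10^(4.76/10) = 2.992, G_3 = 10^(18.0/10) = 63.10
Friis cascade:
  F = 1.552 + (5.781 − 1)/41.69 + (2.992 − 1)/11.32 = 1.843
NF = 10 log₁₀(1.843) = 2.66 dB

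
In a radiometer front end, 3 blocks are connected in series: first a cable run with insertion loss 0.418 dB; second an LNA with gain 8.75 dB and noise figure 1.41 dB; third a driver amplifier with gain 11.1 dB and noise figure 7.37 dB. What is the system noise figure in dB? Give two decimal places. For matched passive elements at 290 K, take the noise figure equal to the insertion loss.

3.38 dB

Convert to linear (a loss of L dB is a gain of −L dB): F_i = 10^(NF_i/10), G_i = 10^(G_i,dB/10)
  Stage 1: F_1 = 10^(0.418/10) = 1.101, G_1 = 10^(−0.418/10) = 0.9082
  Stage 2: F_2 = 10^(1.41/10) = 1.384, G_2 = 10^(8.75/10) = 7.499
  Stage 3: F_3 = 10^(7.37/10) = 5.458, G_3 = 10^(11.1/10) = 12.88
Friis cascade:
  F = 1.101 + (1.384 − 1)/0.9082 + (5.458 − 1)/6.811 = 2.178
NF = 10 log₁₀(2.178) = 3.38 dB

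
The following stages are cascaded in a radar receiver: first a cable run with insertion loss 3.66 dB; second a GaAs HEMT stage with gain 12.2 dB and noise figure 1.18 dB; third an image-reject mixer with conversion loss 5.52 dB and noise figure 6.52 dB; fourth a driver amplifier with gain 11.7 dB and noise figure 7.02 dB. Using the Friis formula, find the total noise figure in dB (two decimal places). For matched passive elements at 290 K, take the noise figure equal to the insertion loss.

7.44 dB

Convert to linear (a loss of L dB is a gain of −L dB): F_i = 10^(NF_i/10), G_i = 10^(G_i,dB/10)
  Stage 1: F_1 = 10^(3.66/10) = 2.323, G_1 = 10^(−3.66/10) = 0.4305
  Stage 2: F_2 = 10^(1.18/10) = 1.312, G_2 = 10^(12.2/10) = 16.60
  Stage 3: F_3 = 10^(6.52/10) = 4.487, G_3 = 10^(−5.52/10) = 0.2805
  Stage 4: F_4 = 10^(7.02/10) = 5.035, G_4 = 10^(11.7/10) = 14.79
Friis cascade:
  F = 2.323 + (1.312 − 1)/0.4305 + (4.487 − 1)/7.145 + (5.035 − 1)/2.004 = 5.549
NF = 10 log₁₀(5.549) = 7.44 dB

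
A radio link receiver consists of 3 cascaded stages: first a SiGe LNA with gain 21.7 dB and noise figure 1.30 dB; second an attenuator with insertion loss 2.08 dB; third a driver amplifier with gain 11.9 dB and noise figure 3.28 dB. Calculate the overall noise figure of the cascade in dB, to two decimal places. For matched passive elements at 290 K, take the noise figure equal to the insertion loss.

1.35 dB

Convert to linear (a loss of L dB is a gain of −L dB): F_i = 10^(NF_i/10), G_i = 10^(G_i,dB/10)
  Stage 1: F_1 = 10^(1.30/10) = 1.349, G_1 = 10^(21.7/10) = 147.9
  Stage 2: F_2 = 10^(2.08/10) = 1.614, G_2 = 10^(−2.08/10) = 0.6194
  Stage 3: F_3 = 10^(3.28/10) = 2.128, G_3 = 10^(11.9/10) = 15.49
Friis cascade:
  F = 1.349 + (1.614 − 1)/147.9 + (2.128 − 1)/91.62 = 1.365
NF = 10 log₁₀(1.365) = 1.35 dB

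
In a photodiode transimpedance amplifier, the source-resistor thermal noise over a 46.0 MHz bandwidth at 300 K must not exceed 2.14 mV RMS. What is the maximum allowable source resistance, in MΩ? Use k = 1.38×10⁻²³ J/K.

Johnson–Nyquist: V_n = √(4kTRB) ⇒ R = V_n² / (4kTB)
4kTB = 4 × 1.38×10⁻²³ × 300 × 4.60×10⁷ = 7.62×10⁻¹³
R = (2.14×10⁻³)² / 7.62×10⁻¹³ = 6.01×10⁶ Ω = 6.01 MΩ

6.01 MΩ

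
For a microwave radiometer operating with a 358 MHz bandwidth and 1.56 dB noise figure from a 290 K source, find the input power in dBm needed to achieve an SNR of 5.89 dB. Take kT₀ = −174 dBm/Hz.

−81.0 dBm

Sensitivity = −174 + 10 log₁₀(B) + NF + SNR_min
= −174 + 85.54 + 1.56 + 5.89
= −81.01 dBm → −81.0 dBm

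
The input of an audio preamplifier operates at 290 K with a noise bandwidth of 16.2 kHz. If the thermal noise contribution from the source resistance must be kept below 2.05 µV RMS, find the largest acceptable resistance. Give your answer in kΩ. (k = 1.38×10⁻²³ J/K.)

16.2 kΩ

Johnson–Nyquist: V_n = √(4kTRB) ⇒ R = V_n² / (4kTB)
4kTB = 4 × 1.38×10⁻²³ × 290 × 1.62×10⁴ = 2.59×10⁻¹⁶
R = (2.05×10⁻⁶)² / 2.59×10⁻¹⁶ = 1.62×10⁴ Ω = 16.2 kΩ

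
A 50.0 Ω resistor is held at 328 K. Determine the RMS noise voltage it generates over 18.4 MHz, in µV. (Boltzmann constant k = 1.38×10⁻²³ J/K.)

V_n = √(4kTRB)
4kTRB = 4 × 1.38×10⁻²³ × 328 × 5.00×10¹ × 1.84×10⁷ = 1.67×10⁻¹¹ V²
V_n = √(1.67×10⁻¹¹) = 4.08×10⁻⁶ V = 4.08 µV

4.08 µV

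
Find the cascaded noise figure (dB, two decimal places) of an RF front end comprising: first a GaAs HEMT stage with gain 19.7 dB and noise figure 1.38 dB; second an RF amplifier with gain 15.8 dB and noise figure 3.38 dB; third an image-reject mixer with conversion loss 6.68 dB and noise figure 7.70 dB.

Convert to linear (a loss of L dB is a gain of −L dB): F_i = 10^(NF_i/10), G_i = 10^(G_i,dB/10)
  Stage 1: F_1 = 10^(1.38/10) = 1.374, G_1 = 10^(19.7/10) = 93.33
  Stage 2: F_2 = 10^(3.38/10) = 2.178, G_2 = 10^(15.8/10) = 38.02
  Stage 3: F_3 = 10^(7.70/10) = 5.888, G_3 = 10^(−6.68/10) = 0.2148
Friis cascade:
  F = 1.374 + (2.178 − 1)/93.33 + (5.888 − 1)/3548 = 1.388
NF = 10 log₁₀(1.388) = 1.42 dB

1.42 dB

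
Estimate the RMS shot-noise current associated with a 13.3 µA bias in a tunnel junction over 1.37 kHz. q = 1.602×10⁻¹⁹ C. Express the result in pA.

76.4 pA

I_n = √(2qI·B)
2qI·B = 2 × 1.602×10⁻¹⁹ × 1.33×10⁻⁵ × 1.37×10³ = 5.84×10⁻²¹ A²
I_n = √(5.84×10⁻²¹) = 7.64×10⁻¹¹ A = 76.4 pA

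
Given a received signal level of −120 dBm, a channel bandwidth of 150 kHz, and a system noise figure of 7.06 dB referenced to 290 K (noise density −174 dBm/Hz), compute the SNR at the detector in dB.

−4.8 dB

Noise floor: N = −174 + 10 log₁₀(B) + NF
10 log₁₀(1.50×10⁵) = 51.76 dB
N = −174 + 51.76 + 7.06 = −115.18 dBm
SNR = P_sig − N = −120 − (−115.18) = −4.82 dB → −4.8 dB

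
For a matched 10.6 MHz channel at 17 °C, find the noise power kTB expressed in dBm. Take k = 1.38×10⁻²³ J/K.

−103.7 dBm

T = 17 °C + 273.15 = 290.15 K
P_n = kTB = 1.38×10⁻²³ × 290.15 × 1.06×10⁷ = 4.24×10⁻¹⁴ W
In dBm: 10 log₁₀(4.24×10⁻¹⁴ / 10⁻³) = −103.7 dBm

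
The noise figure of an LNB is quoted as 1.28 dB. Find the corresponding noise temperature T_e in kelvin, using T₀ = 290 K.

99.4 K

F = 10^(1.28/10) = 1.34276
T_e = (F − 1)·T₀ = (1.34276 − 1) × 290 = 99.4 K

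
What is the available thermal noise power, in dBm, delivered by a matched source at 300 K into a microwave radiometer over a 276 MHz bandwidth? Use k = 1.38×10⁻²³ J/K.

−89.4 dBm

P_n = kTB = 1.38×10⁻²³ × 300 × 2.76×10⁸ = 1.14×10⁻¹² W
In dBm: 10 log₁₀(1.14×10⁻¹² / 10⁻³) = −89.4 dBm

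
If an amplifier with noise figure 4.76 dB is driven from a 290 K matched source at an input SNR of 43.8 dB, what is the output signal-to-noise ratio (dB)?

By definition F = SNR_in/SNR_out, so in dB: SNR_out = SNR_in − NF
SNR_out = 43.8 − 4.76 = 39.04 dB

39.04 dB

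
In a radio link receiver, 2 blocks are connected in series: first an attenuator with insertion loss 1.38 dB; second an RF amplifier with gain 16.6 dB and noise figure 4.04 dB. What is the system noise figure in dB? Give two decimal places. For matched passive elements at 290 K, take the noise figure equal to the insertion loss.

5.42 dB

Convert to linear (a loss of L dB is a gain of −L dB): F_i = 10^(NF_i/10), G_i = 10^(G_i,dB/10)
  Stage 1: F_1 = 10^(1.38/10) = 1.374, G_1 = 10^(−1.38/10) = 0.7278
  Stage 2: F_2 = 10^(4.04/10) = 2.535, G_2 = 10^(16.6/10) = 45.71
Friis cascade:
  F = 1.374 + (2.535 − 1)/0.7278 = 3.483
NF = 10 log₁₀(3.483) = 5.42 dB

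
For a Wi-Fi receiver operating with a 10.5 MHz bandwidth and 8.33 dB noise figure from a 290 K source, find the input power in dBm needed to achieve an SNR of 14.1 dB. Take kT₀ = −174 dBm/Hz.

−81.4 dBm

Sensitivity = −174 + 10 log₁₀(B) + NF + SNR_min
= −174 + 70.21 + 8.33 + 14.1
= −81.36 dBm → −81.4 dBm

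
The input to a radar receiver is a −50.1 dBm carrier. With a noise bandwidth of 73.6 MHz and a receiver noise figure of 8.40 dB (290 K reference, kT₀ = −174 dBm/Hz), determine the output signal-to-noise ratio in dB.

Noise floor: N = −174 + 10 log₁₀(B) + NF
10 log₁₀(7.36×10⁷) = 78.67 dB
N = −174 + 78.67 + 8.40 = −86.93 dBm
SNR = P_sig − N = −50.1 − (−86.93) = 36.83 dB → 36.8 dB

36.8 dB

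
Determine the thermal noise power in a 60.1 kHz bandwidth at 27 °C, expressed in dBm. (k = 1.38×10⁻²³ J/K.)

T = 27 °C + 273.15 = 300.15 K
P_n = kTB = 1.38×10⁻²³ × 300.15 × 6.01×10⁴ = 2.49×10⁻¹⁶ W
In dBm: 10 log₁₀(2.49×10⁻¹⁶ / 10⁻³) = −126.0 dBm

−126.0 dBm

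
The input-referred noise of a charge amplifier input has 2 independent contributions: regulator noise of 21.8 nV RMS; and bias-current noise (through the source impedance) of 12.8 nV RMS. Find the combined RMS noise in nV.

25.3 nV

Uncorrelated sources add in power (mean-square): V_tot = √(ΣV_i²)
V_tot = √[(2.18×10⁻⁸)² + (1.28×10⁻⁸)²] = 2.53×10⁻⁸ V = 25.3 nV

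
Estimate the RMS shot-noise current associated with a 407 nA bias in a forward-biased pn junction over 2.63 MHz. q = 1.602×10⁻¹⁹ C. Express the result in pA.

I_n = √(2qI·B)
2qI·B = 2 × 1.602×10⁻¹⁹ × 4.07×10⁻⁷ × 2.63×10⁶ = 3.43×10⁻¹⁹ A²
I_n = √(3.43×10⁻¹⁹) = 5.86×10⁻¹⁰ A = 586 pA

586 pA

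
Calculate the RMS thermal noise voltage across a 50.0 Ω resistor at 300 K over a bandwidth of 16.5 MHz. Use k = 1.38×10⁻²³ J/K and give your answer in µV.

3.70 µV

V_n = √(4kTRB)
4kTRB = 4 × 1.38×10⁻²³ × 300 × 5.00×10¹ × 1.65×10⁷ = 1.37×10⁻¹¹ V²
V_n = √(1.37×10⁻¹¹) = 3.70×10⁻⁶ V = 3.70 µV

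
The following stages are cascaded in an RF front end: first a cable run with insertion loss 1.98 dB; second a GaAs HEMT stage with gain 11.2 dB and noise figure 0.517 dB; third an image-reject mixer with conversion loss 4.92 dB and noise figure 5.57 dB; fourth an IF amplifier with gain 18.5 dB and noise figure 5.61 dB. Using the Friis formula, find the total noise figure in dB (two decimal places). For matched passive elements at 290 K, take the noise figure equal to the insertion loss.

Convert to linear (a loss of L dB is a gain of −L dB): F_i = 10^(NF_i/10), G_i = 10^(G_i,dB/10)
  Stage 1: F_1 = 10^(1.98/10) = 1.578, G_1 = 10^(−1.98/10) = 0.6339
  Stage 2: F_2 = 10^(0.517/10) = 1.126, G_2 = 10^(11.2/10) = 13.18
  Stage 3: F_3 = 10^(5.57/10) = 3.606, G_3 = 10^(−4.92/10) = 0.3221
  Stage 4: F_4 = 10^(5.61/10) = 3.639, G_4 = 10^(18.5/10) = 70.79
Friis cascade:
  F = 1.578 + (1.126 − 1)/0.6339 + (3.606 − 1)/8.356 + (3.639 − 1)/2.692 = 3.069
NF = 10 log₁₀(3.069) = 4.87 dB

4.87 dB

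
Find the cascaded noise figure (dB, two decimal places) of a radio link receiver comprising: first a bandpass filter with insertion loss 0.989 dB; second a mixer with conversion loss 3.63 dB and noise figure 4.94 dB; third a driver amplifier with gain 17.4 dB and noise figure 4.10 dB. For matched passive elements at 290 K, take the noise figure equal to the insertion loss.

9.28 dB

Convert to linear (a loss of L dB is a gain of −L dB): F_i = 10^(NF_i/10), G_i = 10^(G_i,dB/10)
  Stage 1: F_1 = 10^(0.989/10) = 1.256, G_1 = 10^(−0.989/10) = 0.7963
  Stage 2: F_2 = 10^(4.94/10) = 3.119, G_2 = 10^(−3.63/10) = 0.4335
  Stage 3: F_3 = 10^(4.10/10) = 2.570, G_3 = 10^(17.4/10) = 54.95
Friis cascade:
  F = 1.256 + (3.119 − 1)/0.7963 + (2.570 − 1)/0.3452 = 8.465
NF = 10 log₁₀(8.465) = 9.28 dB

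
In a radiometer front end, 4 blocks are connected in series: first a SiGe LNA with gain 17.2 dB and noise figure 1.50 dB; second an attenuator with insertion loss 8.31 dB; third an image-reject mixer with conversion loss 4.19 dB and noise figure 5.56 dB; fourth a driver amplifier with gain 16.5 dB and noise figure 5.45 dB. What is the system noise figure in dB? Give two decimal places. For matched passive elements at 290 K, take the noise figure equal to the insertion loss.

4.33 dB

Convert to linear (a loss of L dB is a gain of −L dB): F_i = 10^(NF_i/10), G_i = 10^(G_i,dB/10)
  Stage 1: F_1 = 10^(1.50/10) = 1.413, G_1 = 10^(17.2/10) = 52.48
  Stage 2: F_2 = 10^(8.31/10) = 6.776, G_2 = 10^(−8.31/10) = 0.1476
  Stage 3: F_3 = 10^(5.56/10) = 3.597, G_3 = 10^(−4.19/10) = 0.3811
  Stage 4: F_4 = 10^(5.45/10) = 3.508, G_4 = 10^(16.5/10) = 44.67
Friis cascade:
  F = 1.413 + (6.776 − 1)/52.48 + (3.597 − 1)/7.745 + (3.508 − 1)/2.951 = 2.708
NF = 10 log₁₀(2.708) = 4.33 dB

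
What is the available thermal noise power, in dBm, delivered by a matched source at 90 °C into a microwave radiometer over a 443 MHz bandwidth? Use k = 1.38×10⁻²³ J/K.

−86.5 dBm

T = 90 °C + 273.15 = 363.15 K
P_n = kTB = 1.38×10⁻²³ × 363.15 × 4.43×10⁸ = 2.22×10⁻¹² W
In dBm: 10 log₁₀(2.22×10⁻¹² / 10⁻³) = −86.5 dBm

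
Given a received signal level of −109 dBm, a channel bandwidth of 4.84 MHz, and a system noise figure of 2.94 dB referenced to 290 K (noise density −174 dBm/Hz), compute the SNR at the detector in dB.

Noise floor: N = −174 + 10 log₁₀(B) + NF
10 log₁₀(4.84×10⁶) = 66.85 dB
N = −174 + 66.85 + 2.94 = −104.21 dBm
SNR = P_sig − N = −109 − (−104.21) = −4.79 dB → −4.8 dB

−4.8 dB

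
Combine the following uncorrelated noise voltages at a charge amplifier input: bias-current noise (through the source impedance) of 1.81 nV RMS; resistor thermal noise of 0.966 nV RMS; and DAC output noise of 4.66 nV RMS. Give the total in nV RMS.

5.09 nV

Uncorrelated sources add in power (mean-square): V_tot = √(ΣV_i²)
V_tot = √[(1.81×10⁻⁹)² + (9.66×10⁻¹⁰)² + (4.66×10⁻⁹)²] = 5.09×10⁻⁹ V = 5.09 nV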